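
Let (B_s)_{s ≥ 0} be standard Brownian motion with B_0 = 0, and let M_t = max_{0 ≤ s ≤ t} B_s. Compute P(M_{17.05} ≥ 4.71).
P(M_{17.05} ≥ 4.71) = 2·P(B_{17.05} ≥ 4.71) = 2(1 − Φ(4.71/√17.05)) ≈ 0.2540

By the reflection principle for Brownian motion, P(M_t ≥ a) = 2 · P(B_t ≥ a) for a ≥ 0. Since B_t ~ N(0, t), P(B_t ≥ 4.71) = 1 − Φ(4.71/√t) = 1 − Φ(4.71/√17.05) = 1 − Φ(1.1407). So
  P(M_{17.05} ≥ 4.71) = 2(1 − Φ(1.1407)) ≈ 0.2540.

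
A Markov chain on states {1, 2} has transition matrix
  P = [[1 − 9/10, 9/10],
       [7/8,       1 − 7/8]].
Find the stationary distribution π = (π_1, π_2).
π_1 = 35/71, π_2 = 36/71

Solve πP = π with π_1 + π_2 = 1. From πP = π: π_1 · (1 − 9/10) + π_2 · 7/8 = π_1 ⇒ π_2 · 7/8 = π_1 · 9/10 ⇒ π_2/π_1 = (9/10)/(7/8) = 36/35. Together with π_1 + π_2 = 1:
  π_1 = (7/8)/(9/10 + 7/8) = (7/8)/(71/40) = 35/71,
  π_2 = (9/10)/(9/10 + 7/8) = (9/10)/(71/40) = 36/71.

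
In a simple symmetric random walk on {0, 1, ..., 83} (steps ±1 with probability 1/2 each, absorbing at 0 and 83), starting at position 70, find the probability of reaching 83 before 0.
P(hit 83 before 0) = 70/83

Let u_k = P(hit 83 before 0 | start at k). Then u_0 = 0, u_83 = 1, and u_k = u_{k-1}/2 + u_{k+1}/2 for 1 ≤ k ≤ 82. This harmonic recurrence is solved by u_k = k/83, giving u_70 = 70/83.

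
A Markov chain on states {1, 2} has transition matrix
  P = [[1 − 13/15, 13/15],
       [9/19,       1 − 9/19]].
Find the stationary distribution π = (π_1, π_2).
π_1 = 135/382, π_2 = 247/382

Solve πP = π with π_1 + π_2 = 1. From πP = π: π_1 · (1 − 13/15) + π_2 · 9/19 = π_1 ⇒ π_2 · 9/19 = π_1 · 13/15 ⇒ π_2/π_1 = (13/15)/(9/19) = 247/135. Together with π_1 + π_2 = 1:
  π_1 = (9/19)/(13/15 + 9/19) = (9/19)/(382/285) = 135/382,
  π_2 = (13/15)/(13/15 + 9/19) = (13/15)/(382/285) = 247/382.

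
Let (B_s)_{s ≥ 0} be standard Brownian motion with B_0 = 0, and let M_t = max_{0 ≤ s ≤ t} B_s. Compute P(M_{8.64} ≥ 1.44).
P(M_{8.64} ≥ 1.44) = 2·P(B_{8.64} ≥ 1.44) = 2(1 − Φ(1.44/√8.64)) ≈ 0.6242

By the reflection principle for Brownian motion, P(M_t ≥ a) = 2 · P(B_t ≥ a) for a ≥ 0. Since B_t ~ N(0, t), P(B_t ≥ 1.44) = 1 − Φ(1.44/√t) = 1 − Φ(1.44/√8.64) = 1 − Φ(0.4899). So
  P(M_{8.64} ≥ 1.44) = 2(1 − Φ(0.4899)) ≈ 0.6242.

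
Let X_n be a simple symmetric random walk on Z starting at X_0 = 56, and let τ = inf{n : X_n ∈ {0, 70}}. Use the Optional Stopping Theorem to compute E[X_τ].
E[X_τ] = 56

X_n is a martingale and τ is a bounded-mean stopping time (indeed τ is finite a.s. with bounded expectation since the walk is in a bounded region). By the OST, E[X_τ] = E[X_0] = 56. Equivalently: E[X_τ] = 70 · P(hit 70 first) + 0 · P(hit 0 first) = 70 · (56/70) = 56.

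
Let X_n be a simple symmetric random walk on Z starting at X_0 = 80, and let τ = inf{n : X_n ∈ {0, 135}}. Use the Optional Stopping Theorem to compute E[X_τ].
E[X_τ] = 80

X_n is a martingale and τ is a bounded-mean stopping time (indeed τ is finite a.s. with bounded expectation since the walk is in a bounded region). By the OST, E[X_τ] = E[X_0] = 80. Equivalently: E[X_τ] = 135 · P(hit 135 first) + 0 · P(hit 0 first) = 135 · (80/135) = 80.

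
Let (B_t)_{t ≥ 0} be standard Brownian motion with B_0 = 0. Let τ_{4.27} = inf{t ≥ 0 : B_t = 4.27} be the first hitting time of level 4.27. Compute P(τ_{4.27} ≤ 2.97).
P(τ_{4.27} ≤ 2.97) = 2(1 − Φ(4.27/√2.97)) = 2(1 − Φ(2.4777)) ≈ 0.0132

By the reflection principle for standard BM, P(τ_b ≤ t) = 2 · P(B_t ≥ b). Since B_t ~ N(0, t), P(B_t ≥ 4.27) = 1 − Φ(4.27/√t) = 1 − Φ(4.27/√2.97) = 1 − Φ(2.4777) ≈ 0.00661. Doubling: P(τ_{4.27} ≤ 2.97) ≈ 2 · 0.00661 = 0.01322 ≈ 0.0132.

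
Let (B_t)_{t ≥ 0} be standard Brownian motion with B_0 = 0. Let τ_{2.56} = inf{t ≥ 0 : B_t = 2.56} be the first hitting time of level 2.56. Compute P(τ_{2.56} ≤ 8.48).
P(τ_{2.56} ≤ 8.48) = 2(1 − Φ(2.56/√8.48)) = 2(1 − Φ(0.8791)) ≈ 0.3793

By the reflection principle for standard BM, P(τ_b ≤ t) = 2 · P(B_t ≥ b). Since B_t ~ N(0, t), P(B_t ≥ 2.56) = 1 − Φ(2.56/√t) = 1 − Φ(2.56/√8.48) = 1 − Φ(0.8791) ≈ 0.18967. Doubling: P(τ_{2.56} ≤ 8.48) ≈ 2 · 0.18967 = 0.37934 ≈ 0.3793.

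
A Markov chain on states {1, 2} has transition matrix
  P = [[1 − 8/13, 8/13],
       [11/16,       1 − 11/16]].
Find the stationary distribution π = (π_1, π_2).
π_1 = 143/271, π_2 = 128/271

Solve πP = π with π_1 + π_2 = 1. From πP = π: π_1 · (1 − 8/13) + π_2 · 11/16 = π_1 ⇒ π_2 · 11/16 = π_1 · 8/13 ⇒ π_2/π_1 = (8/13)/(11/16) = 128/143. Together with π_1 + π_2 = 1:
  π_1 = (11/16)/(8/13 + 11/16) = (11/16)/(271/208) = 143/271,
  π_2 = (8/13)/(8/13 + 11/16) = (8/13)/(271/208) = 128/271.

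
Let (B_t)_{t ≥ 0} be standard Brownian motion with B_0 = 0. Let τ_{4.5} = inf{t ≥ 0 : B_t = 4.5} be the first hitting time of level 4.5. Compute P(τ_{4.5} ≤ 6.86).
P(τ_{4.5} ≤ 6.86) = 2(1 − Φ(4.5/√6.86)) = 2(1 − Φ(1.7181)) ≈ 0.0858

By the reflection principle for standard BM, P(τ_b ≤ t) = 2 · P(B_t ≥ b). Since B_t ~ N(0, t), P(B_t ≥ 4.5) = 1 − Φ(4.5/√t) = 1 − Φ(4.5/√6.86) = 1 − Φ(1.7181) ≈ 0.04289. Doubling: P(τ_{4.5} ≤ 6.86) ≈ 2 · 0.04289 = 0.08578 ≈ 0.0858.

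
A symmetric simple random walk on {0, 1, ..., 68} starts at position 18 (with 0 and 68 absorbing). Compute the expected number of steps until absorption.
E[τ | X_0 = 18] = 900

Let v_k = E[τ | X_0 = k]. Boundary: v_0 = v_68 = 0. Recurrence: v_k = 1 + (v_{k-1} + v_{k+1})/2 for 1 ≤ k ≤ 67. The particular solution to v_k − (v_{k-1} + v_{k+1})/2 = 1 is v_k = −k^2. Adding homogeneous solution A + B k and matching boundaries gives v_k = k (68 − k). Substituting k = 18: v_18 = 18 · 50 = 900.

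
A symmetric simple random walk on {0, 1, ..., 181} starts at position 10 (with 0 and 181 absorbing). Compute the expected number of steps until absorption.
E[τ | X_0 = 10] = 1710

Let v_k = E[τ | X_0 = k]. Boundary: v_0 = v_181 = 0. Recurrence: v_k = 1 + (v_{k-1} + v_{k+1})/2 for 1 ≤ k ≤ 180. The particular solution to v_k − (v_{k-1} + v_{k+1})/2 = 1 is v_k = −k^2. Adding homogeneous solution A + B k and matching boundaries gives v_k = k (181 − k). Substituting k = 10: v_10 = 10 · 171 = 1710.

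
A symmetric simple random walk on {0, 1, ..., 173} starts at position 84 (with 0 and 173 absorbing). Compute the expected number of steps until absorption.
E[τ | X_0 = 84] = 7476

Let v_k = E[τ | X_0 = k]. Boundary: v_0 = v_173 = 0. Recurrence: v_k = 1 + (v_{k-1} + v_{k+1})/2 for 1 ≤ k ≤ 172. The particular solution to v_k − (v_{k-1} + v_{k+1})/2 = 1 is v_k = −k^2. Adding homogeneous solution A + B k and matching boundaries gives v_k = k (173 − k). Substituting k = 84: v_84 = 84 · 89 = 7476.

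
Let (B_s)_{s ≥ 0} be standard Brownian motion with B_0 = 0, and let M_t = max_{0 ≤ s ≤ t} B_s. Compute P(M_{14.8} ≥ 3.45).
P(M_{14.8} ≥ 3.45) = 2·P(B_{14.8} ≥ 3.45) = 2(1 − Φ(3.45/√14.8)) ≈ 0.3698

By the reflection principle for Brownian motion, P(M_t ≥ a) = 2 · P(B_t ≥ a) for a ≥ 0. Since B_t ~ N(0, t), P(B_t ≥ 3.45) = 1 − Φ(3.45/√t) = 1 − Φ(3.45/√14.8) = 1 − Φ(0.8968). So
  P(M_{14.8} ≥ 3.45) = 2(1 − Φ(0.8968)) ≈ 0.3698.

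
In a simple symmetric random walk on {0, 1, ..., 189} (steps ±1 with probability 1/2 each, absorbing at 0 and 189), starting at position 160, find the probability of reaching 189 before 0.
P(hit 189 before 0) = 160/189

Let u_k = P(hit 189 before 0 | start at k). Then u_0 = 0, u_189 = 1, and u_k = u_{k-1}/2 + u_{k+1}/2 for 1 ≤ k ≤ 188. This harmonic recurrence is solved by u_k = k/189, giving u_160 = 160/189.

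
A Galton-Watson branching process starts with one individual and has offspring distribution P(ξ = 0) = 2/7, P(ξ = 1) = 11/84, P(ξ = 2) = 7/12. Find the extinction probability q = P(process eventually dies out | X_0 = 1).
q = 24/49

The pgf is f(s) = 2/7 + 11/84·s + 7/12·s². The extinction probability q is the smallest fixed point of f in [0, 1]. Setting s = f(s):
  7/12·s² + (11/84 − 1)·s + 2/7 = 0
  7/12·s² − (2/7 + 7/12)·s + 2/7 = 0
which factors as (s − 1)·(7/12·s − 2/7) = 0, giving roots s = 1 and s = (2/7)/(7/12) = 24/49.
Mean offspring μ = 11/84 + 2·7/12 = 109/84 > 1 (supercritical), so q < 1. The extinction probability is the smaller root: q = (2/7)/(7/12) = 24/49.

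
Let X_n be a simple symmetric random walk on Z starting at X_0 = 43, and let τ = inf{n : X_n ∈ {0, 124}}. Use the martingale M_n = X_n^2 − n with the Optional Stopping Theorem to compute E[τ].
E[τ] = 3483

M_n = X_n^2 − n is a martingale (since E[X_{n+1}^2 | F_n] = X_n^2 + 1). By OST (τ has finite mean in a bounded region), E[M_τ] = E[M_0] = X_0^2 − 0 = 43^2 = 1849. Also E[M_τ] = E[X_τ^2] − E[τ]. The walk exits at 0 or 124, with P(hit 124 first) = 43/124, so E[X_τ^2] = 124^2 · 43/124 + 0 = 5332. Thus E[τ] = E[X_τ^2] − E[M_τ] = 5332 − 1849 = 3483 = 43(124 − 43) = 3483.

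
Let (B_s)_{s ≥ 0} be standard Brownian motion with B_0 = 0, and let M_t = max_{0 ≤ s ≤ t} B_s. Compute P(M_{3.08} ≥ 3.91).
P(M_{3.08} ≥ 3.91) = 2·P(B_{3.08} ≥ 3.91) = 2(1 − Φ(3.91/√3.08)) ≈ 0.0259

By the reflection principle for Brownian motion, P(M_t ≥ a) = 2 · P(B_t ≥ a) for a ≥ 0. Since B_t ~ N(0, t), P(B_t ≥ 3.91) = 1 − Φ(3.91/√t) = 1 − Φ(3.91/√3.08) = 1 − Φ(2.2279). So
  P(M_{3.08} ≥ 3.91) = 2(1 − Φ(2.2279)) ≈ 0.0259.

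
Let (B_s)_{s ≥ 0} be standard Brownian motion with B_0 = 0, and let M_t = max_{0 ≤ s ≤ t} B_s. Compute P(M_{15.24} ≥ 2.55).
P(M_{15.24} ≥ 2.55) = 2·P(B_{15.24} ≥ 2.55) = 2(1 − Φ(2.55/√15.24)) ≈ 0.5136

By the reflection principle for Brownian motion, P(M_t ≥ a) = 2 · P(B_t ≥ a) for a ≥ 0. Since B_t ~ N(0, t), P(B_t ≥ 2.55) = 1 − Φ(2.55/√t) = 1 − Φ(2.55/√15.24) = 1 − Φ(0.6532). So
  P(M_{15.24} ≥ 2.55) = 2(1 − Φ(0.6532)) ≈ 0.5136.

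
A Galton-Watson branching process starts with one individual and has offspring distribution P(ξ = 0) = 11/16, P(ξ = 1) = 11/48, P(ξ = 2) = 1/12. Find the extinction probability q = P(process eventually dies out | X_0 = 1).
q = 1

Mean offspring μ = 0·11/16 + 1·11/48 + 2·1/12 = 19/48 ≤ 1. For μ ≤ 1 with offspring not concentrated at 1, the Galton-Watson process goes extinct almost surely, so q = 1.
(Algebraic check: The pgf is f(s) = 11/16 + 11/48·s + 1/12·s². The extinction probability q is the smallest fixed point of f in [0, 1]. Setting s = f(s):
  1/12·s² + (11/48 − 1)·s + 11/16 = 0
  1/12·s² − (11/16 + 1/12)·s + 11/16 = 0
which factors as (s − 1)·(1/12·s − 11/16) = 0, giving roots s = 1 and s = (11/16)/(1/12) = 33/4. Since 33/4 ≥ 1, the smallest root in [0, 1] is s = 1.)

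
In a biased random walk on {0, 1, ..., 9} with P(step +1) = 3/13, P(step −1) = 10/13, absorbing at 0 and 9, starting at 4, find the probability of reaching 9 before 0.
P(hit 9 before 0) = (1 − (10/3)^4) / (1 − (10/3)^9) = 344331/142854331

Let u_k denote P(reach 9 before 0 | start at k). Boundary: u_0 = 0, u_9 = 1. Recurrence: u_k = 3/13·u_{k+1} + 10/13·u_{k-1} for 1 ≤ k ≤ 8. Try u_k = A + B·r^k with r = q/p = (10/13)/(3/13) = 10/3. Substitution satisfies the recurrence; boundary conditions give:
  u_k = (1 − r^k) / (1 − r^N) = (1 − (10/3)^4) / (1 − (10/3)^9) = 344331/142854331.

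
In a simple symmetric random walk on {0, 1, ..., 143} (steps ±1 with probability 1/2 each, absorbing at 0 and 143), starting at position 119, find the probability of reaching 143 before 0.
P(hit 143 before 0) = 119/143

Let u_k = P(hit 143 before 0 | start at k). Then u_0 = 0, u_143 = 1, and u_k = u_{k-1}/2 + u_{k+1}/2 for 1 ≤ k ≤ 142. This harmonic recurrence is solved by u_k = k/143, giving u_119 = 119/143.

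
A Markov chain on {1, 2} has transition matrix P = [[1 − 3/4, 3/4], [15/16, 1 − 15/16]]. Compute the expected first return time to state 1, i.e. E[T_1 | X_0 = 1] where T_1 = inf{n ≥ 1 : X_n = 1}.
E[T_1 | X_0 = 1] = 1/π_1 = 9/5

For an irreducible recurrent Markov chain with stationary distribution π, E[T_i | X_0 = i] = 1/π_i (Kac's formula). Here π_1 = (15/16)/(3/4 + 15/16) = (15/16)/(27/16) = 5/9, so E[T_1 | X_0 = 1] = 1/π_1 = (3/4 + 15/16)/(15/16) = (27/16)/(15/16) = 9/5.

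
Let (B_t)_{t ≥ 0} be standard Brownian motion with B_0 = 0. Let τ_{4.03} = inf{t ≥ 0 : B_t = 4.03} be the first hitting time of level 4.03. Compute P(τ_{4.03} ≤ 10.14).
P(τ_{4.03} ≤ 10.14) = 2(1 − Φ(4.03/√10.14)) = 2(1 − Φ(1.2656)) ≈ 0.2057

By the reflection principle for standard BM, P(τ_b ≤ t) = 2 · P(B_t ≥ b). Since B_t ~ N(0, t), P(B_t ≥ 4.03) = 1 − Φ(4.03/√t) = 1 − Φ(4.03/√10.14) = 1 − Φ(1.2656) ≈ 0.10283. Doubling: P(τ_{4.03} ≤ 10.14) ≈ 2 · 0.10283 = 0.20566 ≈ 0.2057.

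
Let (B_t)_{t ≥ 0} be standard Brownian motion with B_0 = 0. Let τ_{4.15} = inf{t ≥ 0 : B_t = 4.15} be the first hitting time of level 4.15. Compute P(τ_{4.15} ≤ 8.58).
P(τ_{4.15} ≤ 8.58) = 2(1 − Φ(4.15/√8.58)) = 2(1 − Φ(1.4168)) ≈ 0.1565

By the reflection principle for standard BM, P(τ_b ≤ t) = 2 · P(B_t ≥ b). Since B_t ~ N(0, t), P(B_t ≥ 4.15) = 1 − Φ(4.15/√t) = 1 − Φ(4.15/√8.58) = 1 − Φ(1.4168) ≈ 0.07827. Doubling: P(τ_{4.15} ≤ 8.58) ≈ 2 · 0.07827 = 0.15654 ≈ 0.1565.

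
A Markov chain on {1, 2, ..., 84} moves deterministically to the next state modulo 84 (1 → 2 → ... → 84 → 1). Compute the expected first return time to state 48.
E[T_48 | X_0 = 48] = 84

The chain cycles deterministically, so starting at state 48 it returns in exactly 84 steps. Equivalently, the stationary distribution is uniform π_j = 1/84 for every state j, so by Kac's formula E[T_48] = 1/π_48 = 84.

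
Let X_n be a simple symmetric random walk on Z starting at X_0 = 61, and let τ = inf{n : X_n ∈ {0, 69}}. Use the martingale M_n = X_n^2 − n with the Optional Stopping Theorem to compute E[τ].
E[τ] = 488

M_n = X_n^2 − n is a martingale (since E[X_{n+1}^2 | F_n] = X_n^2 + 1). By OST (τ has finite mean in a bounded region), E[M_τ] = E[M_0] = X_0^2 − 0 = 61^2 = 3721. Also E[M_τ] = E[X_τ^2] − E[τ]. The walk exits at 0 or 69, with P(hit 69 first) = 61/69, so E[X_τ^2] = 69^2 · 61/69 + 0 = 4209. Thus E[τ] = E[X_τ^2] − E[M_τ] = 4209 − 3721 = 488 = 61(69 − 61) = 488.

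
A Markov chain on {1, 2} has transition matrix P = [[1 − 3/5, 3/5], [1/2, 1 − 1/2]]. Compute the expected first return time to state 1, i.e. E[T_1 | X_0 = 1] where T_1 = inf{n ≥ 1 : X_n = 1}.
E[T_1 | X_0 = 1] = 1/π_1 = 11/5

For an irreducible recurrent Markov chain with stationary distribution π, E[T_i | X_0 = i] = 1/π_i (Kac's formula). Here π_1 = (1/2)/(3/5 + 1/2) = (1/2)/(11/10) = 5/11, so E[T_1 | X_0 = 1] = 1/π_1 = (3/5 + 1/2)/(1/2) = (11/10)/(1/2) = 11/5.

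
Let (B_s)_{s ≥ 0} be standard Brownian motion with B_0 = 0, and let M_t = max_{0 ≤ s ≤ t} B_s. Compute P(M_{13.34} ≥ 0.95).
P(M_{13.34} ≥ 0.95) = 2·P(B_{13.34} ≥ 0.95) = 2(1 − Φ(0.95/√13.34)) ≈ 0.7948

By the reflection principle for Brownian motion, P(M_t ≥ a) = 2 · P(B_t ≥ a) for a ≥ 0. Since B_t ~ N(0, t), P(B_t ≥ 0.95) = 1 − Φ(0.95/√t) = 1 − Φ(0.95/√13.34) = 1 − Φ(0.2601). So
  P(M_{13.34} ≥ 0.95) = 2(1 − Φ(0.2601)) ≈ 0.7948.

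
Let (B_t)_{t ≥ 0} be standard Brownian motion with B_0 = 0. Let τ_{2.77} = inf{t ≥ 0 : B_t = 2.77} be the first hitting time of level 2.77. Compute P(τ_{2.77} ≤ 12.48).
P(τ_{2.77} ≤ 12.48) = 2(1 − Φ(2.77/√12.48)) = 2(1 − Φ(0.7841)) ≈ 0.4330

By the reflection principle for standard BM, P(τ_b ≤ t) = 2 · P(B_t ≥ b). Since B_t ~ N(0, t), P(B_t ≥ 2.77) = 1 − Φ(2.77/√t) = 1 − Φ(2.77/√12.48) = 1 − Φ(0.7841) ≈ 0.21649. Doubling: P(τ_{2.77} ≤ 12.48) ≈ 2 · 0.21649 = 0.43298 ≈ 0.4330.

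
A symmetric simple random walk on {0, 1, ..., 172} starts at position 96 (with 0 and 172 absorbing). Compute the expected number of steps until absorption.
E[τ | X_0 = 96] = 7296

Let v_k = E[τ | X_0 = k]. Boundary: v_0 = v_172 = 0. Recurrence: v_k = 1 + (v_{k-1} + v_{k+1})/2 for 1 ≤ k ≤ 171. The particular solution to v_k − (v_{k-1} + v_{k+1})/2 = 1 is v_k = −k^2. Adding homogeneous solution A + B k and matching boundaries gives v_k = k (172 − k). Substituting k = 96: v_96 = 96 · 76 = 7296.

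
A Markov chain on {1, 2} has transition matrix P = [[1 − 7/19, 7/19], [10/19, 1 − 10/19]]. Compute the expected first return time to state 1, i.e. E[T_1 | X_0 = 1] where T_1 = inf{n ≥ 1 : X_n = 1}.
E[T_1 | X_0 = 1] = 1/π_1 = 17/10

For an irreducible recurrent Markov chain with stationary distribution π, E[T_i | X_0 = i] = 1/π_i (Kac's formula). Here π_1 = (10/19)/(7/19 + 10/19) = (10/19)/(17/19) = 10/17, so E[T_1 | X_0 = 1] = 1/π_1 = (7/19 + 10/19)/(10/19) = (17/19)/(10/19) = 17/10.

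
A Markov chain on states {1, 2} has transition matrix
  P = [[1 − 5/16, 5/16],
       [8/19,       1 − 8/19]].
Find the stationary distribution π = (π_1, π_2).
π_1 = 128/223, π_2 = 95/223

Solve πP = π with π_1 + π_2 = 1. From πP = π: π_1 · (1 − 5/16) + π_2 · 8/19 = π_1 ⇒ π_2 · 8/19 = π_1 · 5/16 ⇒ π_2/π_1 = (5/16)/(8/19) = 95/128. Together with π_1 + π_2 = 1:
  π_1 = (8/19)/(5/16 + 8/19) = (8/19)/(223/304) = 128/223,
  π_2 = (5/16)/(5/16 + 8/19) = (5/16)/(223/304) = 95/223.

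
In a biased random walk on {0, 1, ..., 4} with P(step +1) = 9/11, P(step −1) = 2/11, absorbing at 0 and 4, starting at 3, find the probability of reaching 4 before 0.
P(hit 4 before 0) = (1 − (2/9)^3) / (1 − (2/9)^4) = 927/935

Let u_k denote P(reach 4 before 0 | start at k). Boundary: u_0 = 0, u_4 = 1. Recurrence: u_k = 9/11·u_{k+1} + 2/11·u_{k-1} for 1 ≤ k ≤ 3. Try u_k = A + B·r^k with r = q/p = (2/11)/(9/11) = 2/9. Substitution satisfies the recurrence; boundary conditions give:
  u_k = (1 − r^k) / (1 − r^N) = (1 − (2/9)^3) / (1 − (2/9)^4) = 927/935.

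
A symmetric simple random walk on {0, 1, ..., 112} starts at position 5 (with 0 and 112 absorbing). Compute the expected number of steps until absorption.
E[τ | X_0 = 5] = 535

Let v_k = E[τ | X_0 = k]. Boundary: v_0 = v_112 = 0. Recurrence: v_k = 1 + (v_{k-1} + v_{k+1})/2 for 1 ≤ k ≤ 111. The particular solution to v_k − (v_{k-1} + v_{k+1})/2 = 1 is v_k = −k^2. Adding homogeneous solution A + B k and matching boundaries gives v_k = k (112 − k). Substituting k = 5: v_5 = 5 · 107 = 535.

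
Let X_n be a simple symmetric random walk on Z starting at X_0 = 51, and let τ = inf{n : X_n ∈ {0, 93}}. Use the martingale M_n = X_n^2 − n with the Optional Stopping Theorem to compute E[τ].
E[τ] = 2142

M_n = X_n^2 − n is a martingale (since E[X_{n+1}^2 | F_n] = X_n^2 + 1). By OST (τ has finite mean in a bounded region), E[M_τ] = E[M_0] = X_0^2 − 0 = 51^2 = 2601. Also E[M_τ] = E[X_τ^2] − E[τ]. The walk exits at 0 or 93, with P(hit 93 first) = 51/93, so E[X_τ^2] = 93^2 · 51/93 + 0 = 4743. Thus E[τ] = E[X_τ^2] − E[M_τ] = 4743 − 2601 = 2142 = 51(93 − 51) = 2142.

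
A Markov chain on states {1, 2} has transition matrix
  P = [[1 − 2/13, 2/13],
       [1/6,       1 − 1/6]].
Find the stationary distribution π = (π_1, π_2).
π_1 = 13/25, π_2 = 12/25

Solve πP = π with π_1 + π_2 = 1. From πP = π: π_1 · (1 − 2/13) + π_2 · 1/6 = π_1 ⇒ π_2 · 1/6 = π_1 · 2/13 ⇒ π_2/π_1 = (2/13)/(1/6) = 12/13. Together with π_1 + π_2 = 1:
  π_1 = (1/6)/(2/13 + 1/6) = (1/6)/(25/78) = 13/25,
  π_2 = (2/13)/(2/13 + 1/6) = (2/13)/(25/78) = 12/25.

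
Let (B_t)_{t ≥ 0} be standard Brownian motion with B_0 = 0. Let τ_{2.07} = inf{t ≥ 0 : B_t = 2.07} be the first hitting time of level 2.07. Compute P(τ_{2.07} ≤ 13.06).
P(τ_{2.07} ≤ 13.06) = 2(1 − Φ(2.07/√13.06)) = 2(1 − Φ(0.5728)) ≈ 0.5668

By the reflection principle for standard BM, P(τ_b ≤ t) = 2 · P(B_t ≥ b). Since B_t ~ N(0, t), P(B_t ≥ 2.07) = 1 − Φ(2.07/√t) = 1 − Φ(2.07/√13.06) = 1 − Φ(0.5728) ≈ 0.28339. Doubling: P(τ_{2.07} ≤ 13.06) ≈ 2 · 0.28339 = 0.56678 ≈ 0.5668.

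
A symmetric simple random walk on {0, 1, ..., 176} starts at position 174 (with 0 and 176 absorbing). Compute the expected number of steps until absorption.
E[τ | X_0 = 174] = 348

Let v_k = E[τ | X_0 = k]. Boundary: v_0 = v_176 = 0. Recurrence: v_k = 1 + (v_{k-1} + v_{k+1})/2 for 1 ≤ k ≤ 175. The particular solution to v_k − (v_{k-1} + v_{k+1})/2 = 1 is v_k = −k^2. Adding homogeneous solution A + B k and matching boundaries gives v_k = k (176 − k). Substituting k = 174: v_174 = 174 · 2 = 348.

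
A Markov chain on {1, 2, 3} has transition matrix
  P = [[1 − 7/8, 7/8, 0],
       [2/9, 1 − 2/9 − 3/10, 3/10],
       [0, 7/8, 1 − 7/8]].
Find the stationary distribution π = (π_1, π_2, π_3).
π = (80/503, 315/503, 108/503)

This is a birth-death chain on three states, which satisfies detailed balance: π_1 · P_{12} = π_2 · P_{21} and π_2 · P_{23} = π_3 · P_{32}.
From π_1 · 7/8 = π_2 · 2/9: π_2/π_1 = (7/8)/(2/9) = 63/16.
From π_2 · 3/10 = π_3 · 7/8: π_3/π_2 = (3/10)/(7/8) = 12/35.
Take π_1 proportional to 1; then unnormalized π = (1, 63/16, 27/20). Normalize by dividing by the sum 503/80:
  π = (80/503, 315/503, 108/503).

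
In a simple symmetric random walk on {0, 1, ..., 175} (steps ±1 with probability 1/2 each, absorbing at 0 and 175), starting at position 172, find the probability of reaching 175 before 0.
P(hit 175 before 0) = 172/175

Let u_k = P(hit 175 before 0 | start at k). Then u_0 = 0, u_175 = 1, and u_k = u_{k-1}/2 + u_{k+1}/2 for 1 ≤ k ≤ 174. This harmonic recurrence is solved by u_k = k/175, giving u_172 = 172/175.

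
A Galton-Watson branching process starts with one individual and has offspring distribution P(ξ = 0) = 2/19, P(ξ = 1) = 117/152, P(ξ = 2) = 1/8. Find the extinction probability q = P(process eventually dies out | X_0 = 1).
q = 16/19

The pgf is f(s) = 2/19 + 117/152·s + 1/8·s². The extinction probability q is the smallest fixed point of f in [0, 1]. Setting s = f(s):
  1/8·s² + (117/152 − 1)·s + 2/19 = 0
  1/8·s² − (2/19 + 1/8)·s + 2/19 = 0
which factors as (s − 1)·(1/8·s − 2/19) = 0, giving roots s = 1 and s = (2/19)/(1/8) = 16/19.
Mean offspring μ = 117/152 + 2·1/8 = 155/152 > 1 (supercritical), so q < 1. The extinction probability is the smaller root: q = (2/19)/(1/8) = 16/19.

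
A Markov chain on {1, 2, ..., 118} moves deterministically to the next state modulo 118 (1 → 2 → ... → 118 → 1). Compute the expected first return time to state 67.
E[T_67 | X_0 = 67] = 118

The chain cycles deterministically, so starting at state 67 it returns in exactly 118 steps. Equivalently, the stationary distribution is uniform π_j = 1/118 for every state j, so by Kac's formula E[T_67] = 1/π_67 = 118.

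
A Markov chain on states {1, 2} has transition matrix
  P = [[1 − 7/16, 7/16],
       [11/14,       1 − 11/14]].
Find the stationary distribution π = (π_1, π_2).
π_1 = 88/137, π_2 = 49/137

Solve πP = π with π_1 + π_2 = 1. From πP = π: π_1 · (1 − 7/16) + π_2 · 11/14 = π_1 ⇒ π_2 · 11/14 = π_1 · 7/16 ⇒ π_2/π_1 = (7/16)/(11/14) = 49/88. Together with π_1 + π_2 = 1:
  π_1 = (11/14)/(7/16 + 11/14) = (11/14)/(137/112) = 88/137,
  π_2 = (7/16)/(7/16 + 11/14) = (7/16)/(137/112) = 49/137.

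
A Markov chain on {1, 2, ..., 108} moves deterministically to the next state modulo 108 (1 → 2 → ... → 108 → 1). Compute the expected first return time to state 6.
E[T_6 | X_0 = 6] = 108

The chain cycles deterministically, so starting at state 6 it returns in exactly 108 steps. Equivalently, the stationary distribution is uniform π_j = 1/108 for every state j, so by Kac's formula E[T_6] = 1/π_6 = 108.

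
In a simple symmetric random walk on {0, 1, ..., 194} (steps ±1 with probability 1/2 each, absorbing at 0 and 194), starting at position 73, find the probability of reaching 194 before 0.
P(hit 194 before 0) = 73/194

Let u_k = P(hit 194 before 0 | start at k). Then u_0 = 0, u_194 = 1, and u_k = u_{k-1}/2 + u_{k+1}/2 for 1 ≤ k ≤ 193. This harmonic recurrence is solved by u_k = k/194, giving u_73 = 73/194.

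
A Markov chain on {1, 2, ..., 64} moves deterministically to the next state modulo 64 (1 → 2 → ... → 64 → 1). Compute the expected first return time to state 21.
E[T_21 | X_0 = 21] = 64

The chain cycles deterministically, so starting at state 21 it returns in exactly 64 steps. Equivalently, the stationary distribution is uniform π_j = 1/64 for every state j, so by Kac's formula E[T_21] = 1/π_21 = 64.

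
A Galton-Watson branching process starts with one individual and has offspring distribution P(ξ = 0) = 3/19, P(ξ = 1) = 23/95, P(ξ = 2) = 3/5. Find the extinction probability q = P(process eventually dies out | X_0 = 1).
q = 5/19

The pgf is f(s) = 3/19 + 23/95·s + 3/5·s². The extinction probability q is the smallest fixed point of f in [0, 1]. Setting s = f(s):
  3/5·s² + (23/95 − 1)·s + 3/19 = 0
  3/5·s² − (3/19 + 3/5)·s + 3/19 = 0
which factors as (s − 1)·(3/5·s − 3/19) = 0, giving roots s = 1 and s = (3/19)/(3/5) = 5/19.
Mean offspring μ = 23/95 + 2·3/5 = 137/95 > 1 (supercritical), so q < 1. The extinction probability is the smaller root: q = (3/19)/(3/5) = 5/19.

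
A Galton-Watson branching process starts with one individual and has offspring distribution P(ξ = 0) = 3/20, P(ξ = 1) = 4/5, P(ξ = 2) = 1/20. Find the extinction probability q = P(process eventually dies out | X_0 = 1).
q = 1

Mean offspring μ = 0·3/20 + 1·4/5 + 2·1/20 = 9/10 ≤ 1. For μ ≤ 1 with offspring not concentrated at 1, the Galton-Watson process goes extinct almost surely, so q = 1.
(Algebraic check: The pgf is f(s) = 3/20 + 4/5·s + 1/20·s². The extinction probability q is the smallest fixed point of f in [0, 1]. Setting s = f(s):
  1/20·s² + (4/5 − 1)·s + 3/20 = 0
  1/20·s² − (3/20 + 1/20)·s + 3/20 = 0
which factors as (s − 1)·(1/20·s − 3/20) = 0, giving roots s = 1 and s = (3/20)/(1/20) = 3. Since 3 ≥ 1, the smallest root in [0, 1] is s = 1.)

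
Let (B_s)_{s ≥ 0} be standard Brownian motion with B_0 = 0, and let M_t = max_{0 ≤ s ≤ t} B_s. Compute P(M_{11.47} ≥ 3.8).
P(M_{11.47} ≥ 3.8) = 2·P(B_{11.47} ≥ 3.8) = 2(1 − Φ(3.8/√11.47)) ≈ 0.2619

By the reflection principle for Brownian motion, P(M_t ≥ a) = 2 · P(B_t ≥ a) for a ≥ 0. Since B_t ~ N(0, t), P(B_t ≥ 3.8) = 1 − Φ(3.8/√t) = 1 − Φ(3.8/√11.47) = 1 − Φ(1.1220). So
  P(M_{11.47} ≥ 3.8) = 2(1 − Φ(1.1220)) ≈ 0.2619.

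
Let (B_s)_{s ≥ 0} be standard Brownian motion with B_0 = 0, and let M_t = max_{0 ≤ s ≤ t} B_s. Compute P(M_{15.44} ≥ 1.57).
P(M_{15.44} ≥ 1.57) = 2·P(B_{15.44} ≥ 1.57) = 2(1 − Φ(1.57/√15.44)) ≈ 0.6895

By the reflection principle for Brownian motion, P(M_t ≥ a) = 2 · P(B_t ≥ a) for a ≥ 0. Since B_t ~ N(0, t), P(B_t ≥ 1.57) = 1 − Φ(1.57/√t) = 1 − Φ(1.57/√15.44) = 1 − Φ(0.3996). So
  P(M_{15.44} ≥ 1.57) = 2(1 − Φ(0.3996)) ≈ 0.6895.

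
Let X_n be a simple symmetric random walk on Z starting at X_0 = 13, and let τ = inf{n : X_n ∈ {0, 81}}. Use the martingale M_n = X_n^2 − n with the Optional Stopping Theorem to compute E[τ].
E[τ] = 884

M_n = X_n^2 − n is a martingale (since E[X_{n+1}^2 | F_n] = X_n^2 + 1). By OST (τ has finite mean in a bounded region), E[M_τ] = E[M_0] = X_0^2 − 0 = 13^2 = 169. Also E[M_τ] = E[X_τ^2] − E[τ]. The walk exits at 0 or 81, with P(hit 81 first) = 13/81, so E[X_τ^2] = 81^2 · 13/81 + 0 = 1053. Thus E[τ] = E[X_τ^2] − E[M_τ] = 1053 − 169 = 884 = 13(81 − 13) = 884.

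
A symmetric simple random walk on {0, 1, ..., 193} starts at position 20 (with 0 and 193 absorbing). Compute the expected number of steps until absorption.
E[τ | X_0 = 20] = 3460

Let v_k = E[τ | X_0 = k]. Boundary: v_0 = v_193 = 0. Recurrence: v_k = 1 + (v_{k-1} + v_{k+1})/2 for 1 ≤ k ≤ 192. The particular solution to v_k − (v_{k-1} + v_{k+1})/2 = 1 is v_k = −k^2. Adding homogeneous solution A + B k and matching boundaries gives v_k = k (193 − k). Substituting k = 20: v_20 = 20 · 173 = 3460.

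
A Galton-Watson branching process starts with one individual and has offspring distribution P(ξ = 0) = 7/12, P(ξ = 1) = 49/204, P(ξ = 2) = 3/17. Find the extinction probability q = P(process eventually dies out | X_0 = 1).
q = 1

Mean offspring μ = 0·7/12 + 1·49/204 + 2·3/17 = 121/204 ≤ 1. For μ ≤ 1 with offspring not concentrated at 1, the Galton-Watson process goes extinct almost surely, so q = 1.
(Algebraic check: The pgf is f(s) = 7/12 + 49/204·s + 3/17·s². The extinction probability q is the smallest fixed point of f in [0, 1]. Setting s = f(s):
  3/17·s² + (49/204 − 1)·s + 7/12 = 0
  3/17·s² − (7/12 + 3/17)·s + 7/12 = 0
which factors as (s − 1)·(3/17·s − 7/12) = 0, giving roots s = 1 and s = (7/12)/(3/17) = 119/36. Since 119/36 ≥ 1, the smallest root in [0, 1] is s = 1.)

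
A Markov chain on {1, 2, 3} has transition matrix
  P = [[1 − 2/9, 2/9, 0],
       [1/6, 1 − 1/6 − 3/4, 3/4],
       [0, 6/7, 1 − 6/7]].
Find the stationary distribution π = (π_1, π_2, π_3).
π = (2/7, 8/21, 1/3)

This is a birth-death chain on three states, which satisfies detailed balance: π_1 · P_{12} = π_2 · P_{21} and π_2 · P_{23} = π_3 · P_{32}.
From π_1 · 2/9 = π_2 · 1/6: π_2/π_1 = (2/9)/(1/6) = 4/3.
From π_2 · 3/4 = π_3 · 6/7: π_3/π_2 = (3/4)/(6/7) = 7/8.
Take π_1 proportional to 1; then unnormalized π = (1, 4/3, 7/6). Normalize by dividing by the sum 7/2:
  π = (2/7, 8/21, 1/3).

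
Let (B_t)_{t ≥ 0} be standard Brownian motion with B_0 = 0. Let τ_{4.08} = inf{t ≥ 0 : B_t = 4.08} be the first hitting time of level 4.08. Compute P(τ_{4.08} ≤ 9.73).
P(τ_{4.08} ≤ 9.73) = 2(1 − Φ(4.08/√9.73)) = 2(1 − Φ(1.3080)) ≈ 0.1909

By the reflection principle for standard BM, P(τ_b ≤ t) = 2 · P(B_t ≥ b). Since B_t ~ N(0, t), P(B_t ≥ 4.08) = 1 − Φ(4.08/√t) = 1 − Φ(4.08/√9.73) = 1 − Φ(1.3080) ≈ 0.09544. Doubling: P(τ_{4.08} ≤ 9.73) ≈ 2 · 0.09544 = 0.19088 ≈ 0.1909.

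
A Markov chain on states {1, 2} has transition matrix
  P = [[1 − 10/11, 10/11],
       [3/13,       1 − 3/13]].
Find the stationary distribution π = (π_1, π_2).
π_1 = 33/163, π_2 = 130/163

Solve πP = π with π_1 + π_2 = 1. From πP = π: π_1 · (1 − 10/11) + π_2 · 3/13 = π_1 ⇒ π_2 · 3/13 = π_1 · 10/11 ⇒ π_2/π_1 = (10/11)/(3/13) = 130/33. Together with π_1 + π_2 = 1:
  π_1 = (3/13)/(10/11 + 3/13) = (3/13)/(163/143) = 33/163,
  π_2 = (10/11)/(10/11 + 3/13) = (10/11)/(163/143) = 130/163.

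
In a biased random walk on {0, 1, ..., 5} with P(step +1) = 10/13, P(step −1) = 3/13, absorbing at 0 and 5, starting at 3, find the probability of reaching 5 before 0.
P(hit 5 before 0) = (1 − (3/10)^3) / (1 − (3/10)^5) = 13900/14251

Let u_k denote P(reach 5 before 0 | start at k). Boundary: u_0 = 0, u_5 = 1. Recurrence: u_k = 10/13·u_{k+1} + 3/13·u_{k-1} for 1 ≤ k ≤ 4. Try u_k = A + B·r^k with r = q/p = (3/13)/(10/13) = 3/10. Substitution satisfies the recurrence; boundary conditions give:
  u_k = (1 − r^k) / (1 − r^N) = (1 − (3/10)^3) / (1 − (3/10)^5) = 13900/14251.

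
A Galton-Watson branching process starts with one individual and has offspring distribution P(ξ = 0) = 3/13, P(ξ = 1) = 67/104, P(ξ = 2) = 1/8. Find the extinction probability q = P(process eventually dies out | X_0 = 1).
q = 1

Mean offspring μ = 0·3/13 + 1·67/104 + 2·1/8 = 93/104 ≤ 1. For μ ≤ 1 with offspring not concentrated at 1, the Galton-Watson process goes extinct almost surely, so q = 1.
(Algebraic check: The pgf is f(s) = 3/13 + 67/104·s + 1/8·s². The extinction probability q is the smallest fixed point of f in [0, 1]. Setting s = f(s):
  1/8·s² + (67/104 − 1)·s + 3/13 = 0
  1/8·s² − (3/13 + 1/8)·s + 3/13 = 0
which factors as (s − 1)·(1/8·s − 3/13) = 0, giving roots s = 1 and s = (3/13)/(1/8) = 24/13. Since 24/13 ≥ 1, the smallest root in [0, 1] is s = 1.)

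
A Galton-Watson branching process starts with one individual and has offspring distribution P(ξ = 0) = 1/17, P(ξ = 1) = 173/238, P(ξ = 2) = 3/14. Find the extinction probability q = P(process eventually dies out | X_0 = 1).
q = 14/51

The pgf is f(s) = 1/17 + 173/238·s + 3/14·s². The extinction probability q is the smallest fixed point of f in [0, 1]. Setting s = f(s):
  3/14·s² + (173/238 − 1)·s + 1/17 = 0
  3/14·s² − (1/17 + 3/14)·s + 1/17 = 0
which factors as (s − 1)·(3/14·s − 1/17) = 0, giving roots s = 1 and s = (1/17)/(3/14) = 14/51.
Mean offspring μ = 173/238 + 2·3/14 = 275/238 > 1 (supercritical), so q < 1. The extinction probability is the smaller root: q = (1/17)/(3/14) = 14/51.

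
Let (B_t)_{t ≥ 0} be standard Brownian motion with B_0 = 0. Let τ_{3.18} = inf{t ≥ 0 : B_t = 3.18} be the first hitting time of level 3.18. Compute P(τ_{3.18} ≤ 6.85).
P(τ_{3.18} ≤ 6.85) = 2(1 − Φ(3.18/√6.85)) = 2(1 − Φ(1.2150)) ≈ 0.2244

By the reflection principle for standard BM, P(τ_b ≤ t) = 2 · P(B_t ≥ b). Since B_t ~ N(0, t), P(B_t ≥ 3.18) = 1 − Φ(3.18/√t) = 1 − Φ(3.18/√6.85) = 1 − Φ(1.2150) ≈ 0.11218. Doubling: P(τ_{3.18} ≤ 6.85) ≈ 2 · 0.11218 = 0.22436 ≈ 0.2244.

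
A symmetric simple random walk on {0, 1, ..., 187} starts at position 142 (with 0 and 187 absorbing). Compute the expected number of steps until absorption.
E[τ | X_0 = 142] = 6390

Let v_k = E[τ | X_0 = k]. Boundary: v_0 = v_187 = 0. Recurrence: v_k = 1 + (v_{k-1} + v_{k+1})/2 for 1 ≤ k ≤ 186. The particular solution to v_k − (v_{k-1} + v_{k+1})/2 = 1 is v_k = −k^2. Adding homogeneous solution A + B k and matching boundaries gives v_k = k (187 − k). Substituting k = 142: v_142 = 142 · 45 = 6390.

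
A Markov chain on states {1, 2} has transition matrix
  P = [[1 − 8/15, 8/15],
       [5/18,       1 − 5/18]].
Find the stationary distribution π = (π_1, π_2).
π_1 = 25/73, π_2 = 48/73

Solve πP = π with π_1 + π_2 = 1. From πP = π: π_1 · (1 − 8/15) + π_2 · 5/18 = π_1 ⇒ π_2 · 5/18 = π_1 · 8/15 ⇒ π_2/π_1 = (8/15)/(5/18) = 48/25. Together with π_1 + π_2 = 1:
  π_1 = (5/18)/(8/15 + 5/18) = (5/18)/(73/90) = 25/73,
  π_2 = (8/15)/(8/15 + 5/18) = (8/15)/(73/90) = 48/73.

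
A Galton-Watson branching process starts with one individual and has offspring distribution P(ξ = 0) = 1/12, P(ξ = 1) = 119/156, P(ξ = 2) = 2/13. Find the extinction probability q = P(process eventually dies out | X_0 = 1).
q = 13/24

The pgf is f(s) = 1/12 + 119/156·s + 2/13·s². The extinction probability q is the smallest fixed point of f in [0, 1]. Setting s = f(s):
  2/13·s² + (119/156 − 1)·s + 1/12 = 0
  2/13·s² − (1/12 + 2/13)·s + 1/12 = 0
which factors as (s − 1)·(2/13·s − 1/12) = 0, giving roots s = 1 and s = (1/12)/(2/13) = 13/24.
Mean offspring μ = 119/156 + 2·2/13 = 167/156 > 1 (supercritical), so q < 1. The extinction probability is the smaller root: q = (1/12)/(2/13) = 13/24.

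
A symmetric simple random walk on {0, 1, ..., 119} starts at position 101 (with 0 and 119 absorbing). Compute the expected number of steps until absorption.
E[τ | X_0 = 101] = 1818

Let v_k = E[τ | X_0 = k]. Boundary: v_0 = v_119 = 0. Recurrence: v_k = 1 + (v_{k-1} + v_{k+1})/2 for 1 ≤ k ≤ 118. The particular solution to v_k − (v_{k-1} + v_{k+1})/2 = 1 is v_k = −k^2. Adding homogeneous solution A + B k and matching boundaries gives v_k = k (119 − k). Substituting k = 101: v_101 = 101 · 18 = 1818.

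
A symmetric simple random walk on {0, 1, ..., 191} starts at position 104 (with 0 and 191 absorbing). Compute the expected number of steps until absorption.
E[τ | X_0 = 104] = 9048

Let v_k = E[τ | X_0 = k]. Boundary: v_0 = v_191 = 0. Recurrence: v_k = 1 + (v_{k-1} + v_{k+1})/2 for 1 ≤ k ≤ 190. The particular solution to v_k − (v_{k-1} + v_{k+1})/2 = 1 is v_k = −k^2. Adding homogeneous solution A + B k and matching boundaries gives v_k = k (191 − k). Substituting k = 104: v_104 = 104 · 87 = 9048.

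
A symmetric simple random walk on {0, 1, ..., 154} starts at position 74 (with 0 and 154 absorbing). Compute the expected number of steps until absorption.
E[τ | X_0 = 74] = 5920

Let v_k = E[τ | X_0 = k]. Boundary: v_0 = v_154 = 0. Recurrence: v_k = 1 + (v_{k-1} + v_{k+1})/2 for 1 ≤ k ≤ 153. The particular solution to v_k − (v_{k-1} + v_{k+1})/2 = 1 is v_k = −k^2. Adding homogeneous solution A + B k and matching boundaries gives v_k = k (154 − k). Substituting k = 74: v_74 = 74 · 80 = 5920.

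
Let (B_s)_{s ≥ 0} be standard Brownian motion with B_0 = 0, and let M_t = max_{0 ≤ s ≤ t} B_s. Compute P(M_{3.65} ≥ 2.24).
P(M_{3.65} ≥ 2.24) = 2·P(B_{3.65} ≥ 2.24) = 2(1 − Φ(2.24/√3.65)) ≈ 0.2410

By the reflection principle for Brownian motion, P(M_t ≥ a) = 2 · P(B_t ≥ a) for a ≥ 0. Since B_t ~ N(0, t), P(B_t ≥ 2.24) = 1 − Φ(2.24/√t) = 1 − Φ(2.24/√3.65) = 1 − Φ(1.1725). So
  P(M_{3.65} ≥ 2.24) = 2(1 − Φ(1.1725)) ≈ 0.2410.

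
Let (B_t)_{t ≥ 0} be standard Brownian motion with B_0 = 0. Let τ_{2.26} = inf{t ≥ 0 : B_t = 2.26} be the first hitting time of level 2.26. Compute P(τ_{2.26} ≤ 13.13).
P(τ_{2.26} ≤ 13.13) = 2(1 − Φ(2.26/√13.13)) = 2(1 − Φ(0.6237)) ≈ 0.5328

By the reflection principle for standard BM, P(τ_b ≤ t) = 2 · P(B_t ≥ b). Since B_t ~ N(0, t), P(B_t ≥ 2.26) = 1 − Φ(2.26/√t) = 1 − Φ(2.26/√13.13) = 1 − Φ(0.6237) ≈ 0.26641. Doubling: P(τ_{2.26} ≤ 13.13) ≈ 2 · 0.26641 = 0.53282 ≈ 0.5328.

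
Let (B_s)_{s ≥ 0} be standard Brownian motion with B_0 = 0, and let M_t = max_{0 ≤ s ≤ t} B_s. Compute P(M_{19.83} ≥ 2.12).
P(M_{19.83} ≥ 2.12) = 2·P(B_{19.83} ≥ 2.12) = 2(1 − Φ(2.12/√19.83)) ≈ 0.6340

By the reflection principle for Brownian motion, P(M_t ≥ a) = 2 · P(B_t ≥ a) for a ≥ 0. Since B_t ~ N(0, t), P(B_t ≥ 2.12) = 1 − Φ(2.12/√t) = 1 − Φ(2.12/√19.83) = 1 − Φ(0.4761). So
  P(M_{19.83} ≥ 2.12) = 2(1 − Φ(0.4761)) ≈ 0.6340.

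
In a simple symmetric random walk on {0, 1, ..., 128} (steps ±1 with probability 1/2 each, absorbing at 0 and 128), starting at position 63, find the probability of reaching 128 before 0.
P(hit 128 before 0) = 63/128

Let u_k = P(hit 128 before 0 | start at k). Then u_0 = 0, u_128 = 1, and u_k = u_{k-1}/2 + u_{k+1}/2 for 1 ≤ k ≤ 127. This harmonic recurrence is solved by u_k = k/128, giving u_63 = 63/128.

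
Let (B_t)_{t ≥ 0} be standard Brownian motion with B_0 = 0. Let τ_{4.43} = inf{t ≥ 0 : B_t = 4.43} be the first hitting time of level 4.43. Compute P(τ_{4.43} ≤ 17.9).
P(τ_{4.43} ≤ 17.9) = 2(1 − Φ(4.43/√17.9)) = 2(1 − Φ(1.0471)) ≈ 0.2951

By the reflection principle for standard BM, P(τ_b ≤ t) = 2 · P(B_t ≥ b). Since B_t ~ N(0, t), P(B_t ≥ 4.43) = 1 − Φ(4.43/√t) = 1 − Φ(4.43/√17.9) = 1 − Φ(1.0471) ≈ 0.14753. Doubling: P(τ_{4.43} ≤ 17.9) ≈ 2 · 0.14753 = 0.29506 ≈ 0.2951.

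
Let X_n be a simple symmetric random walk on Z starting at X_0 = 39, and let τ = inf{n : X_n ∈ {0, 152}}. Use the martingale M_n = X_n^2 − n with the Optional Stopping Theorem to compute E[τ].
E[τ] = 4407

M_n = X_n^2 − n is a martingale (since E[X_{n+1}^2 | F_n] = X_n^2 + 1). By OST (τ has finite mean in a bounded region), E[M_τ] = E[M_0] = X_0^2 − 0 = 39^2 = 1521. Also E[M_τ] = E[X_τ^2] − E[τ]. The walk exits at 0 or 152, with P(hit 152 first) = 39/152, so E[X_τ^2] = 152^2 · 39/152 + 0 = 5928. Thus E[τ] = E[X_τ^2] − E[M_τ] = 5928 − 1521 = 4407 = 39(152 − 39) = 4407.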